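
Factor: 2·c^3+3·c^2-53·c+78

Testing divisors of the constant over divisors of the leading coefficient, c = 3 is a root, so (c-3) divides it; the quotient is 2·c^2+9·c-26.
The remaining quadratic factors as (2·c+13)(c-2).

(2·c+13)·(c-2)·(c-3)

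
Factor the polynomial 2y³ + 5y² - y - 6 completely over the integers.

(2y + 3)(y + 2)(y - 1)

Among the possible rational roots, y = -3/2 is a root, so (2y + 3) divides it; the quotient is y² + y - 2.
The remaining quadratic factors as (y - 1)(y + 2).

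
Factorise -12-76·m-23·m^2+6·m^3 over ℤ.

By the rational root theorem, m = -2 is a root, so (m+2) divides it; the quotient is 6·m^2-35·m-6.
The remaining quadratic factors as (6·m+1)(m-6).

(6·m+1)·(m+2)·(m-6)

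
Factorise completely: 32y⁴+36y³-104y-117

(8y+9)(4y³-13)

Group as (32y⁴-104y) + (36y³-117) = 8y(4y³-13) + 9(4y³-13).
Both groups share the factor (4y³-13).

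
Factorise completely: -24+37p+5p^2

(5p-3)(p+8)

Need a pair with product 5·(-24) = -120 and sum 37: that's 40 and -3.
Split the middle term: 5p^2+40p - 3p-24 = 5p(p+8) - 3(p+8).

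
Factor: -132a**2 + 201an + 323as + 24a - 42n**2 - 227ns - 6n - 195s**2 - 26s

Group: -12a(11a - 14n - 15s - 2) + (3n + 13s)(11a - 14n - 15s - 2); both groups contain (11a - 14n - 15s - 2).

-(11a - 14n - 15s - 2)(12a - 3n - 13s)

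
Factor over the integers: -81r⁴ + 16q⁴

Difference of squares twice: with A = 2q and B = 3r, A⁴ − B⁴ = (A² − B²)(A² + B²), and A² − B² factors again.

(2q + 3r)(2q - 3r)(4q² + 9r²)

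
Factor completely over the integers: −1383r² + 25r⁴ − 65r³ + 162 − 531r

(5r + 3)(5r − 1)(r + 6)(r − 9)

Testing divisors of the constant over divisors of the leading coefficient, r = 9 is a root, giving the factor (r − 9) and quotient 25r³ + 160r² + 57r − 18.
Then r = −3/5 is a root, so (5r + 3) divides it; the quotient is 5r² + 29r − 6.
The remaining quadratic factors as (5r − 1)(r + 6).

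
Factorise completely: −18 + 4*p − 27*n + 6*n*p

Group as (6*n*p − 27*n) + (4*p − 18) = 3*n*(2*p − 9) + 2*(2*p − 9).
Both groups share the factor (2*p − 9).

(2*p − 9)*(3*n + 2)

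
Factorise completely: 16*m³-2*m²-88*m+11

Group as (16*m³-88*m) + (-2*m²+11) = 8*m*(2*m²-11) - (2*m²-11).
Both groups share the factor (2*m²-11).

(8*m-1)*(2*m²-11)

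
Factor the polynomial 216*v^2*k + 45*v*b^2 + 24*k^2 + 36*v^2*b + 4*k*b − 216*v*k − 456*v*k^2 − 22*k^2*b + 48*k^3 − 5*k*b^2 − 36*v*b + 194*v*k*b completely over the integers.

Group: 9*v*(24*v*k + 4*v*b − 48*k^2 + 22*k*b − 24*k + 5*b^2 − 4*b) − k*(24*v*k + 4*v*b − 48*k^2 + 22*k*b − 24*k + 5*b^2 − 4*b); both groups contain (24*v*k + 4*v*b − 48*k^2 + 22*k*b − 24*k + 5*b^2 − 4*b), so (9*v − k) is a factor with cofactor 24*v*k + 4*v*b − 48*k^2 + 22*k*b − 24*k + 5*b^2 − 4*b.
The cofactor groups again: 24*v*k + 4*v*b − 48*k^2 + 22*k*b − 24*k + 5*b^2 − 4*b = 6*k*(4*v − 8*k + 5*b − 4) + b*(4*v − 8*k + 5*b − 4); both groups contain (4*v − 8*k + 5*b − 4), giving (6*k + b)*(4*v − 8*k + 5*b − 4).

(9*v − k)*(4*v − 8*k + 5*b − 4)*(6*k + b)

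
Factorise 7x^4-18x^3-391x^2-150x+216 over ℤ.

By the rational root theorem, x = 4/7 is a root, giving the factor (7x-4) and quotient x^3-2x^2-57x-54.
Next, x = 9 is a root, giving the factor (x-9) and quotient x^2+7x+6.
The remaining quadratic factors as (x+6)(x+1).

(7x-4)(x+1)(x+6)(x-9)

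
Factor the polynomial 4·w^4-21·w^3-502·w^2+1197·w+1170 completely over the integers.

Among the possible rational roots, w = -3/4 is a root, giving the factor (4·w+3) and quotient w^3-6·w^2-121·w+390.
Continuing, w = 3 is a root, so (w-3) is a factor; dividing leaves w^2-3·w-130.
The remaining quadratic factors as (w+10)(w-13).

(4·w+3)·(w+10)·(w-13)·(w-3)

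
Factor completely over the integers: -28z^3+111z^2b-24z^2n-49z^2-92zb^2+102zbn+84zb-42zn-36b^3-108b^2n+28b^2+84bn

Group: 4z(-7z^2+12zb-6zn+4b^2+12bn) + (-9b+7)(-7z^2+12zb-6zn+4b^2+12bn); both groups contain (-7z^2+12zb-6zn+4b^2+12bn), so (4z-9b+7) is a factor with cofactor -7z^2+12zb-6zn+4b^2+12bn.
The cofactor groups again: -7z^2+12zb-6zn+4b^2+12bn = -z(7z+2b+6n) + 2b(7z+2b+6n); both groups contain (7z+2b+6n), giving -(z-2b)(7z+2b+6n).

-(z-2b)(4z-9b+7)(7z+2b+6n)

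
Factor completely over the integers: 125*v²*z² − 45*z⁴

5*z²*(5*v + 3*z)*(5*v − 3*z)

Every term has a factor of 5*z². Then 25*v² − 9*z² = (5*v)² − (3*z)².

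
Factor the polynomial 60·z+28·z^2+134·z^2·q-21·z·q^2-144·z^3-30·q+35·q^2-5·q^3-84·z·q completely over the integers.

Group: 8·z·(-18·z^2+19·z·q-10·z-5·q^2+5·q) + (q-6)·(-18·z^2+19·z·q-10·z-5·q^2+5·q); both groups contain (-18·z^2+19·z·q-10·z-5·q^2+5·q), so (8·z+q-6) is a factor with cofactor -18·z^2+19·z·q-10·z-5·q^2+5·q.
The cofactor groups again: -18·z^2+19·z·q-10·z-5·q^2+5·q = -9·z·(2·z-q) + (5·q-5)·(2·z-q); both groups contain (2·z-q), giving -(9·z-5·q+5)·(2·z-q).

-(9·z-5·q+5)·(2·z-q)·(8·z+q-6)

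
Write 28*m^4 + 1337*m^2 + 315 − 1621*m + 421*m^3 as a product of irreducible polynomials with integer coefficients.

By the rational root theorem, m = 1/4 is a root, giving the factor (4*m − 1) and quotient 7*m^3 + 107*m^2 + 361*m − 315.
Next, m = 5/7 is a root, so (7*m − 5) divides it; the quotient is m^2 + 16*m + 63.
The remaining quadratic factors as (m + 7)(m + 9).

(4*m − 1)*(7*m − 5)*(m + 7)*(m + 9)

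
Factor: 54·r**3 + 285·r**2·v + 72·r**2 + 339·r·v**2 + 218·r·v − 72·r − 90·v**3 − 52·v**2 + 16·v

Group: 2·r·(27·r**2 + 75·r·v − 18·r − 18·v**2 + 4·v) + (5·v + 4)·(27·r**2 + 75·r·v − 18·r − 18·v**2 + 4·v); both groups contain (27·r**2 + 75·r·v − 18·r − 18·v**2 + 4·v), so (2·r + 5·v + 4) is a factor with cofactor 27·r**2 + 75·r·v − 18·r − 18·v**2 + 4·v.
The cofactor groups again: 27·r**2 + 75·r·v − 18·r − 18·v**2 + 4·v = 9·r·(3·r + 9·v − 2) − 2·v·(3·r + 9·v − 2); both groups contain (3·r + 9·v − 2), giving (9·r − 2·v)·(3·r + 9·v − 2).

(2·r + 5·v + 4)·(3·r + 9·v − 2)·(9·r − 2·v)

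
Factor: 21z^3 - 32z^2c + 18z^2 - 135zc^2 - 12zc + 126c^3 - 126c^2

(z - 3c)(7z - 6c + 6)(3z + 7c)

Group: 3z(7z^2 - 27zc + 6z + 18c^2 - 18c) + 7c(7z^2 - 27zc + 6z + 18c^2 - 18c); both groups contain (7z^2 - 27zc + 6z + 18c^2 - 18c), so (3z + 7c) is a factor with cofactor 7z^2 - 27zc + 6z + 18c^2 - 18c.
The cofactor groups again: 7z^2 - 27zc + 6z + 18c^2 - 18c = z(7z - 6c + 6) - 3c(7z - 6c + 6); both groups contain (7z - 6c + 6), giving (z - 3c)(7z - 6c + 6).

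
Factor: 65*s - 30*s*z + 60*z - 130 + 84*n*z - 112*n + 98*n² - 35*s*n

-(5*s - 14*n - 10)*(7*n + 6*z - 13)

Group: -5*s*(7*n + 6*z - 13) + (14*n + 10)*(7*n + 6*z - 13); both groups contain (7*n + 6*z - 13).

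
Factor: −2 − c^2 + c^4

(c^2 + 1)·(c^2 − 2)

Substitute u = c^2 to get a quadratic in u, then factor.
c^2 + 1 is irreducible over ℤ (sum of squares).
c^2 − 2 is irreducible over ℤ (2 is not a perfect square).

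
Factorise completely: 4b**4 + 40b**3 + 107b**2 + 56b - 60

Testing divisors of the constant over divisors of the leading coefficient, b = 1/2 is a root, so (2b - 1) divides it; the quotient is 2b**3 + 21b**2 + 64b + 60.
Continuing, b = -2 is a root, giving the factor (b + 2) and quotient 2b**2 + 17b + 30.
The remaining quadratic factors as (2b + 5)(b + 6).

(2b + 5)(2b - 1)(b + 2)(b + 6)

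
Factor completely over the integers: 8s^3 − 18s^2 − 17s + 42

(2s + 3)(4s − 7)(s − 2)

Among the possible rational roots, s = 7/4 is a root, so (4s − 7) is a factor; dividing leaves 2s^2 − s − 6.
The remaining quadratic factors as (s − 2)(2s + 3).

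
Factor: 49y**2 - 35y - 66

Need a pair with product 49·(-66) = -3234 and sum -35: that's -77 and 42.
Split the middle term: 49y**2 - 77y + 42y - 66 = 7y(7y - 11) + 6(7y - 11).

(7y + 6)(7y - 11)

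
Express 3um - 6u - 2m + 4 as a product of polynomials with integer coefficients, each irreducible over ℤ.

(3u - 2)(m - 2)

Group as (3um - 6u) + (-2m + 4) = 3u(m - 2) - 2(m - 2).
Both groups share the factor (m - 2).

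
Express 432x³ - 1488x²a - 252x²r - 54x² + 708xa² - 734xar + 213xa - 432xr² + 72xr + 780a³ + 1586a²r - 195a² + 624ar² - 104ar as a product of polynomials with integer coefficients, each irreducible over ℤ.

Group: 9x(48x² - 96xa - 28xr - 6x - 60a² - 122ar + 15a - 48r² + 8r) - 13a(48x² - 96xa - 28xr - 6x - 60a² - 122ar + 15a - 48r² + 8r); both groups contain (48x² - 96xa - 28xr - 6x - 60a² - 122ar + 15a - 48r² + 8r), so (9x - 13a) is a factor with cofactor 48x² - 96xa - 28xr - 6x - 60a² - 122ar + 15a - 48r² + 8r.
The cofactor groups again: 48x² - 96xa - 28xr - 6x - 60a² - 122ar + 15a - 48r² + 8r = 8x(6x - 15a - 8r) + (4a + 6r - 1)(6x - 15a - 8r); both groups contain (6x - 15a - 8r), giving (8x + 4a + 6r - 1)(6x - 15a - 8r).

(9x - 13a)(6x - 15a - 8r)(8x + 4a + 6r - 1)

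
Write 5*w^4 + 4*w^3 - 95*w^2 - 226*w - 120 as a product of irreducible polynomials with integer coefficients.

Among the possible rational roots, w = -2 is a root, so (w + 2) is a factor; dividing leaves 5*w^3 - 6*w^2 - 83*w - 60.
Continuing, w = -4/5 is a root, so (5*w + 4) is a factor; dividing leaves w^2 - 2*w - 15.
The remaining quadratic factors as (w - 5)(w + 3).

(5*w + 4)*(w + 2)*(w + 3)*(w - 5)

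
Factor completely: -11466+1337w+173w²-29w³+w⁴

By the rational root theorem, w = 13 is a root, so (w-13) divides it; the quotient is w³-16w²-35w+882.
Next, w = 14 is a root, giving the factor (w-14) and quotient w²-2w-63.
The remaining quadratic factors as (w-9)(w+7).

(w+7)(w-13)(w-14)(w-9)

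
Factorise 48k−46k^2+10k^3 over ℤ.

2k(5k−8)(k−3)

Pull out the common factor 2k, then factor the remaining trinomial.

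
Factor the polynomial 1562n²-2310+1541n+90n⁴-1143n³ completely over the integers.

Among the possible rational roots, n = 5/3 is a root, giving the factor (3n-5) and quotient 30n³-331n²-31n+462.
Continuing, n = -7/6 is a root, giving the factor (6n+7) and quotient 5n²-61n+66.
The remaining quadratic factors as (5n-6)(n-11).

(3n-5)(5n-6)(6n+7)(n-11)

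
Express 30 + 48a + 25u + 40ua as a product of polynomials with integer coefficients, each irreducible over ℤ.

(5u + 6)(8a + 5)

Group as (40ua + 25u) + (48a + 30) = 5u(8a + 5) + 6(8a + 5).
Both groups share the factor (8a + 5).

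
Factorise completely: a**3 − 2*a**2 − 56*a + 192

(a + 8)*(a − 4)*(a − 6)

By the rational root theorem, a = −8 is a root, so (a + 8) divides it; the quotient is a**2 − 10*a + 24.
The remaining quadratic factors as (a − 4)(a − 6).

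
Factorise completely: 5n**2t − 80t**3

Factor out 5t, leaving n**2 − 16t**2, which is a difference of two squares.

5t(n + 4t)(n − 4t)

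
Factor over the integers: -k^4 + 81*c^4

Write as (9*c^2)² − (k^2)², then factor 9*c^2 - k^2 once more.

(3*c + k)*(3*c - k)*(9*c^2 + k^2)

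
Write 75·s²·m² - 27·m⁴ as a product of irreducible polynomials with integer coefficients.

Pull out the common factor 3·m²; 25·s² - 9·m² is a difference of squares.

3·m²·(5·s - 3·m)·(5·s + 3·m)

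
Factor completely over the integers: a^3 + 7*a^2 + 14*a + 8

(a + 1)*(a + 2)*(a + 4)

Among the possible rational roots, a = -1 is a root, so (a + 1) divides it; the quotient is a^2 + 6*a + 8.
The remaining quadratic factors as (a + 4)(a + 2).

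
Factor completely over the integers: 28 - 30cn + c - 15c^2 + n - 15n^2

Group: -5c(3c + 3n + 4) + (-5n + 7)(3c + 3n + 4); both groups contain (3c + 3n + 4).

-(3c + 3n + 4)(5c + 5n - 7)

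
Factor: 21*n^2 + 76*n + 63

(3*n + 7)*(7*n + 9)

Need a pair with product 21·63 = 1323 and sum 76: that's 27 and 49.
Split the middle term: 21*n^2 + 27*n + 49*n + 63 = 3*n*(7*n + 9) + 7*(7*n + 9).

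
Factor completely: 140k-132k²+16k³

4k(4k-5)(k-7)

Pull out the common factor 4k, then factor the remaining trinomial.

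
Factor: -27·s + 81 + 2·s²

Need a pair with product 2·81 = 162 and sum -27: that's -18 and -9.
Split the middle term: 2·s² - 18·s - 9·s + 81 = 2·s·(s - 9) - 9·(s - 9).

(2·s - 9)·(s - 9)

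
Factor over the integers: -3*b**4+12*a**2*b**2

Factor out 3*b**2, leaving 4*a**2-b**2, which is a difference of two squares.

3*b**2*(2*a+b)*(2*a-b)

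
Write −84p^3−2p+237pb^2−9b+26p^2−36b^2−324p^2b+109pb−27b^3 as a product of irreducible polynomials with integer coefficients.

Group: 6p(−14p^2−61pb+2p+9b^2+9b) + (−3b−1)(−14p^2−61pb+2p+9b^2+9b); both groups contain (−14p^2−61pb+2p+9b^2+9b), so (6p−3b−1) is a factor with cofactor −14p^2−61pb+2p+9b^2+9b.
The cofactor groups again: −14p^2−61pb+2p+9b^2+9b = −7p(2p+9b) + (b+1)(2p+9b); both groups contain (2p+9b), giving −(7p−b−1)(2p+9b).

−(6p−3b−1)(7p−b−1)(2p+9b)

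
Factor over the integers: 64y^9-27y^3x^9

Every term has a factor of y^3; factoring it out leaves 64y^6-27x^9.
Recognize a difference of cubes with the parts 4y^2 and 3x^3.

y^3(4y^2-3x^3)(16y^4+12y^2x^3+9x^6)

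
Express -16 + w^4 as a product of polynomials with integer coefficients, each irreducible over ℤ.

(w)⁴ − (2)⁴ = ((w)² − (2)²)((w)² + (2)²); the first factor splits again, the second (w^2 + 4) is irreducible.

(w + 2)(w - 2)(w^2 + 4)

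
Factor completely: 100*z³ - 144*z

Pull out the common factor 4*z; 25*z² - 36 is a difference of squares.

4*z*(5*z + 6)*(5*z - 6)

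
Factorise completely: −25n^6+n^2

−n^2(5n^2+1)(5n^2−1)

Every term has a factor of n^2; factoring it out leaves −25n^4+1.
Recognize a difference of squares with the parts 1 and 5n^2.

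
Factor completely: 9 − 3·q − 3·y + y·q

Group as (y·q − 3·y) + (−3·q + 9) = y·(q − 3) − 3·(q − 3).
Both groups share the factor (q − 3).

(q − 3)·(y − 3)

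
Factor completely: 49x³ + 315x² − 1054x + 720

(7x − 10)(7x − 8)(x + 9)

Testing divisors of the constant over divisors of the leading coefficient, x = 8/7 is a root, giving the factor (7x − 8) and quotient 7x² + 53x − 90.
The remaining quadratic factors as (x + 9)(7x − 10).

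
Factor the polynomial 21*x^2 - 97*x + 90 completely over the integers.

(3*x - 10)*(7*x - 9)

Need a pair with product 21·90 = 1890 and sum -97: that's -70 and -27.
Split the middle term: 21*x^2 - 70*x - 27*x + 90 = 7*x*(3*x - 10) - 9*(3*x - 10).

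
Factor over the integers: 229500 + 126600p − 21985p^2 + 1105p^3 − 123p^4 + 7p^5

(7p + 10)(p − 15)(p − 9)(p^2 + 5p + 170)

By the rational root theorem, p = −10/7 is a root, so (7p + 10) is a factor; dividing leaves p^4 − 19p^3 + 185p^2 − 3405p + 22950.
Continuing, p = 9 is a root, so (p − 9) divides it; the quotient is p^3 − 10p^2 + 95p − 2550.
Next, p = 15 is a root, so (p − 15) is a factor; dividing leaves p^2 + 5p + 170.
The quadratic p^2 + 5p + 170 has discriminant −655 < 0 and is irreducible over ℤ.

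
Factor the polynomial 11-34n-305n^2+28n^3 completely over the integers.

(4n+1)(7n-1)(n-11)

Among the possible rational roots, n = 11 is a root, giving the factor (n-11) and quotient 28n^2+3n-1.
The remaining quadratic factors as (7n-1)(4n+1).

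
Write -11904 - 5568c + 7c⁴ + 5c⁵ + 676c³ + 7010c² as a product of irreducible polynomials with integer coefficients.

Testing divisors of the constant over divisors of the leading coefficient, c = -8 is a root, so (c + 8) divides it; the quotient is 5c⁴ - 33c³ + 940c² - 510c - 1488.
Continuing, c = -1 is a root, so (c + 1) divides it; the quotient is 5c³ - 38c² + 978c - 1488.
Then c = 8/5 is a root, so (5c - 8) is a factor; dividing leaves c² - 6c + 186.
The quadratic c² - 6c + 186 has discriminant -708 < 0 and is irreducible over ℤ.

(5c - 8)(c + 1)(c + 8)(c² - 6c + 186)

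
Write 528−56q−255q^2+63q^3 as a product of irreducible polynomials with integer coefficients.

(3q+4)(3q−11)(7q−12)

Trying the rational-root candidates, q = 11/3 is a root, so (3q−11) divides it; the quotient is 21q^2−8q−48.
The remaining quadratic factors as (7q−12)(3q+4).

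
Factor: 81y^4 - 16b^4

(3y - 2b)(3y + 2b)(9y^2 + 4b^2)

(3y)⁴ − (2b)⁴ = ((3y)² − (2b)²)((3y)² + (2b)²); the first factor splits again, the second (9y^2 + 4b^2) is irreducible.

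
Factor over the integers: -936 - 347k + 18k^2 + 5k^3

Testing divisors of the constant over divisors of the leading coefficient, k = -9 is a root, so (k + 9) is a factor; dividing leaves 5k^2 - 27k - 104.
The remaining quadratic factors as (k - 8)(5k + 13).

(5k + 13)(k + 9)(k - 8)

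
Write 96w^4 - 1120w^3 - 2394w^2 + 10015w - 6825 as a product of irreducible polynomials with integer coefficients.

(4w + 15)(4w - 5)(6w - 7)(w - 13)

Testing divisors of the constant over divisors of the leading coefficient, w = -15/4 is a root, so (4w + 15) divides it; the quotient is 24w^3 - 370w^2 + 789w - 455.
Then w = 5/4 is a root, so (4w - 5) divides it; the quotient is 6w^2 - 85w + 91.
The remaining quadratic factors as (6w - 7)(w - 13).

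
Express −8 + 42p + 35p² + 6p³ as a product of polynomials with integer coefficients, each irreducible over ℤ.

(6p − 1)(p + 2)(p + 4)

Testing divisors of the constant over divisors of the leading coefficient, p = 1/6 is a root, giving the factor (6p − 1) and quotient p² + 6p + 8.
The remaining quadratic factors as (p + 2)(p + 4).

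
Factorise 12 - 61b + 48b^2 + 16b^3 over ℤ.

(4b - 1)(4b - 3)(b + 4)

By the rational root theorem, b = -4 is a root, so (b + 4) is a factor; dividing leaves 16b^2 - 16b + 3.
The remaining quadratic factors as (4b - 1)(4b - 3).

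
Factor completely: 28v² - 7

Every term has a factor of 7. Then 4v² - 1 = (2v)² − (1)².

7(2v + 1)(2v - 1)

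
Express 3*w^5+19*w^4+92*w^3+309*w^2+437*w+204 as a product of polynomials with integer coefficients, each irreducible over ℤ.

(3*w+4)*(w+1)*(w+3)*(w^2+w+17)

By the rational root theorem, w = -1 is a root, so (w+1) is a factor; dividing leaves 3*w^4+16*w^3+76*w^2+233*w+204.
Then w = -3 is a root, giving the factor (w+3) and quotient 3*w^3+7*w^2+55*w+68.
Then w = -4/3 is a root, so (3*w+4) is a factor; dividing leaves w^2+w+17.
The quadratic w^2+w+17 has discriminant -67 < 0 and is irreducible over ℤ.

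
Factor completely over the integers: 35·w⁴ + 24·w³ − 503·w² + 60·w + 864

(5·w − 8)·(7·w + 9)·(w + 4)·(w − 3)

By the rational root theorem, w = −9/7 is a root, giving the factor (7·w + 9) and quotient 5·w³ − 3·w² − 68·w + 96.
Next, w = 3 is a root, giving the factor (w − 3) and quotient 5·w² + 12·w − 32.
The remaining quadratic factors as (5·w − 8)(w + 4).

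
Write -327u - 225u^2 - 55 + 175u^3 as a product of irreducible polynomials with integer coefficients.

(5u + 1)(5u - 11)(7u + 5)

Among the possible rational roots, u = -1/5 is a root, giving the factor (5u + 1) and quotient 35u^2 - 52u - 55.
The remaining quadratic factors as (7u + 5)(5u - 11).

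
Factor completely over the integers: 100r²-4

4(5r+1)(5r-1)

Factor out 4, leaving 25r²-1, which is a difference of two squares.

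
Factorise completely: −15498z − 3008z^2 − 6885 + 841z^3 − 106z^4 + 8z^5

(2z + 1)(4z + 9)(z − 9)(z^2 − 7z + 85)

By the rational root theorem, z = −9/4 is a root, giving the factor (4z + 9) and quotient 2z^4 − 31z^3 + 280z^2 − 1382z − 765.
Next, z = −1/2 is a root, so (2z + 1) is a factor; dividing leaves z^3 − 16z^2 + 148z − 765.
Then z = 9 is a root, giving the factor (z − 9) and quotient z^2 − 7z + 85.
The quadratic z^2 − 7z + 85 has discriminant −291 < 0 and is irreducible over ℤ.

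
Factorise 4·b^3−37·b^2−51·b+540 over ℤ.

(4·b+15)·(b−4)·(b−9)

Testing divisors of the constant over divisors of the leading coefficient, b = 4 is a root, so (b−4) divides it; the quotient is 4·b^2−21·b−135.
The remaining quadratic factors as (b−9)(4·b+15).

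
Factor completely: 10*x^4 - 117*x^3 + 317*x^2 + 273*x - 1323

(2*x - 7)*(5*x + 9)*(x - 3)*(x - 7)

Testing divisors of the constant over divisors of the leading coefficient, x = 7 is a root, so (x - 7) divides it; the quotient is 10*x^3 - 47*x^2 - 12*x + 189.
Then x = -9/5 is a root, giving the factor (5*x + 9) and quotient 2*x^2 - 13*x + 21.
The remaining quadratic factors as (x - 3)(2*x - 7).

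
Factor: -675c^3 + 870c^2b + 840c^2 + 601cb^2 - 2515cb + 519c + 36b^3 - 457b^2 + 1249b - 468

-(5c - 9b + 4)(9c + 4b - 13)(15c + b - 9)

Group: 5c(-135c^2 - 69cb + 276c - 4b^2 + 49b - 117) + (-9b + 4)(-135c^2 - 69cb + 276c - 4b^2 + 49b - 117); both groups contain (-135c^2 - 69cb + 276c - 4b^2 + 49b - 117), so (5c - 9b + 4) is a factor with cofactor -135c^2 - 69cb + 276c - 4b^2 + 49b - 117.
The cofactor groups again: -135c^2 - 69cb + 276c - 4b^2 + 49b - 117 = -15c(9c + 4b - 13) + (-b + 9)(9c + 4b - 13); both groups contain (9c + 4b - 13), giving -(15c + b - 9)(9c + 4b - 13).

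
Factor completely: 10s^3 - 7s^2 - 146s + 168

Among the possible rational roots, s = 7/2 is a root, giving the factor (2s - 7) and quotient 5s^2 + 14s - 24.
The remaining quadratic factors as (s + 4)(5s - 6).

(2s - 7)(5s - 6)(s + 4)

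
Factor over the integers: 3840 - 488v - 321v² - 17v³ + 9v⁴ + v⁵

(v + 8)(v - 3)(v - 5)(v² + 9v + 32)

By the rational root theorem, v = 5 is a root, so (v - 5) is a factor; dividing leaves v⁴ + 14v³ + 53v² - 56v - 768.
Next, v = -8 is a root, so (v + 8) is a factor; dividing leaves v³ + 6v² + 5v - 96.
Then v = 3 is a root, giving the factor (v - 3) and quotient v² + 9v + 32.
The quadratic v² + 9v + 32 has discriminant -47 < 0 and is irreducible over ℤ.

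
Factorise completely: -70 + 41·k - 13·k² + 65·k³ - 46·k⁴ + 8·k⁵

(2·k - 7)·(4·k - 5)·(k - 2)·(k² + k + 1)

Trying the rational-root candidates, k = 5/4 is a root, so (4·k - 5) divides it; the quotient is 2·k⁴ - 9·k³ + 5·k² + 3·k + 14.
Next, k = 2 is a root, so (k - 2) divides it; the quotient is 2·k³ - 5·k² - 5·k - 7.
Next, k = 7/2 is a root, giving the factor (2·k - 7) and quotient k² + k + 1.
The quadratic k² + k + 1 has discriminant -3 < 0 and is irreducible over ℤ.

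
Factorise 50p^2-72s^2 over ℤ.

2(5p+6s)(5p-6s)

Pull out the common factor 2; 25p^2-36s^2 is a difference of squares.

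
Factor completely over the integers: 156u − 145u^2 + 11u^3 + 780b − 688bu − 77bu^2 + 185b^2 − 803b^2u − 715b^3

−(11b + 11u − 13)(13b − u + 12)(5b + u)

Group: 11b(−65b^2 − 8bu − 60b + u^2 − 12u) + (11u − 13)(−65b^2 − 8bu − 60b + u^2 − 12u); both groups contain (−65b^2 − 8bu − 60b + u^2 − 12u), so (11b + 11u − 13) is a factor with cofactor −65b^2 − 8bu − 60b + u^2 − 12u.
The cofactor groups again: −65b^2 − 8bu − 60b + u^2 − 12u = −13b(5b + u) + (u − 12)(5b + u); both groups contain (5b + u), giving −(13b − u + 12)(5b + u).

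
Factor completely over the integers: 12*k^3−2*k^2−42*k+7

Group as (12*k^3−42*k) + (−2*k^2+7) = 6*k*(2*k^2−7) − (2*k^2−7).
Both groups share the factor (2*k^2−7).

(6*k−1)*(2*k^2−7)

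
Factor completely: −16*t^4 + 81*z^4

(3*z − 2*t)*(3*z + 2*t)*(9*z^2 + 4*t^2)

Write as (9*z^2)² − (4*t^2)², then factor 9*z^2 − 4*t^2 once more.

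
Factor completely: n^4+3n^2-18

(n^2+6)(n^2-3)

Substitute u = n^2 to get a quadratic in u, then factor.
n^2+6 is irreducible over ℤ (always positive, so no real roots).
n^2-3 is irreducible over ℤ (3 is not a perfect square).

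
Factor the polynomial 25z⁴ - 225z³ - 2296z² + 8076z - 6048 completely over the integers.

(5z - 6)(5z - 9)(z + 8)(z - 14)

By the rational root theorem, z = -8 is a root, giving the factor (z + 8) and quotient 25z³ - 425z² + 1104z - 756.
Next, z = 9/5 is a root, so (5z - 9) divides it; the quotient is 5z² - 76z + 84.
The remaining quadratic factors as (z - 14)(5z - 6).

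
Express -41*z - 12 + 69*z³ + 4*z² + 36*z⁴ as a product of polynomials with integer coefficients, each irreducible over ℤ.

(3*z + 1)*(3*z + 4)*(4*z - 3)*(z + 1)

Testing divisors of the constant over divisors of the leading coefficient, z = -1/3 is a root, giving the factor (3*z + 1) and quotient 12*z³ + 19*z² - 5*z - 12.
Next, z = 3/4 is a root, so (4*z - 3) is a factor; dividing leaves 3*z² + 7*z + 4.
The remaining quadratic factors as (3*z + 4)(z + 1).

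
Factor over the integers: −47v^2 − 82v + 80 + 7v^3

Testing divisors of the constant over divisors of the leading coefficient, v = 5/7 is a root, so (7v − 5) divides it; the quotient is v^2 − 6v − 16.
The remaining quadratic factors as (v + 2)(v − 8).

(7v − 5)(v + 2)(v − 8)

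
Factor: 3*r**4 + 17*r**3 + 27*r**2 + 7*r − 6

(3*r − 1)*(r + 1)*(r + 2)*(r + 3)

Testing divisors of the constant over divisors of the leading coefficient, r = 1/3 is a root, so (3*r − 1) divides it; the quotient is r**3 + 6*r**2 + 11*r + 6.
Continuing, r = −3 is a root, so (r + 3) is a factor; dividing leaves r**2 + 3*r + 2.
The remaining quadratic factors as (r + 1)(r + 2).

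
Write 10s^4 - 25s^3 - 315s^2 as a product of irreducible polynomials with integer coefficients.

Pull out the common factor 5s^2, then factor the remaining trinomial.

5s^2(2s + 9)(s - 7)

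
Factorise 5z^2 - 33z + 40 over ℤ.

Need a pair with product 5·40 = 200 and sum -33: that's -8 and -25.
Split the middle term: 5z^2 - 8z - 25z + 40 = z(5z - 8) - 5(5z - 8).

(5z - 8)(z - 5)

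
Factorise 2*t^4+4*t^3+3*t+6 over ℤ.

(t+2)*(2*t^3+3)

Group as (2*t^4+3*t) + (4*t^3+6) = t*(2*t^3+3) + 2*(2*t^3+3).
Both groups share the factor (2*t^3+3).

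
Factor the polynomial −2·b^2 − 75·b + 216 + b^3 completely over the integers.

Trying the rational-root candidates, b = 3 is a root, so (b − 3) is a factor; dividing leaves b^2 + b − 72.
The remaining quadratic factors as (b − 8)(b + 9).

(b + 9)·(b − 3)·(b − 8)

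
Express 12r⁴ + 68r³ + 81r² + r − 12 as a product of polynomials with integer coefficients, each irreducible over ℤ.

(2r + 1)(2r + 3)(3r − 1)(r + 4)

Trying the rational-root candidates, r = −1/2 is a root, so (2r + 1) is a factor; dividing leaves 6r³ + 31r² + 25r − 12.
Next, r = −4 is a root, so (r + 4) is a factor; dividing leaves 6r² + 7r − 3.
The remaining quadratic factors as (3r − 1)(2r + 3).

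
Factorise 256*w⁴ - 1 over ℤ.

(4*w + 1)*(4*w - 1)*(16*w² + 1)

Difference of squares twice: with A = 4*w and B = 1, A⁴ − B⁴ = (A² − B²)(A² + B²), and A² − B² factors again.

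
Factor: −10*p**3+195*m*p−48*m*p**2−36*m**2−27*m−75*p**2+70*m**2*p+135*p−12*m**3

−(2*m−2*p+3)*(6*m+p+9)*(m−5*p)

Group: 6*m*(−2*m**2+12*m*p−3*m−10*p**2+15*p) + (p+9)*(−2*m**2+12*m*p−3*m−10*p**2+15*p); both groups contain (−2*m**2+12*m*p−3*m−10*p**2+15*p), so (6*m+p+9) is a factor with cofactor −2*m**2+12*m*p−3*m−10*p**2+15*p.
The cofactor groups again: −2*m**2+12*m*p−3*m−10*p**2+15*p = −2*m*(m−5*p) + (2*p−3)*(m−5*p); both groups contain (m−5*p), giving −(2*m−2*p+3)*(m−5*p).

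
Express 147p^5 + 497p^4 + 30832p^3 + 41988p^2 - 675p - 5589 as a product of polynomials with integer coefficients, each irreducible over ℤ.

(3p - 1)(7p + 3)(7p + 9)(p^2 + 2p + 207)

Among the possible rational roots, p = -3/7 is a root, giving the factor (7p + 3) and quotient 21p^4 + 62p^3 + 4378p^2 + 4122p - 1863.
Then p = 1/3 is a root, giving the factor (3p - 1) and quotient 7p^3 + 23p^2 + 1467p + 1863.
Then p = -9/7 is a root, so (7p + 9) is a factor; dividing leaves p^2 + 2p + 207.
The quadratic p^2 + 2p + 207 has discriminant -824 < 0 and is irreducible over ℤ.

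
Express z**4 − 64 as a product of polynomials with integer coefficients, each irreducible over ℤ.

(z**2 + 8)(z**2 − 8)

Substitute u = z**2 to get a quadratic in u, then factor.
z**2 − 8 is irreducible over ℤ (8 is not a perfect square).
z**2 + 8 is irreducible over ℤ (always positive, so no real roots).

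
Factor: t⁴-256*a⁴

Difference of squares twice: with A = t and B = 4*a, A⁴ − B⁴ = (A² − B²)(A² + B²), and A² − B² factors again.

(t-4*a)*(t+4*a)*(t²+16*a²)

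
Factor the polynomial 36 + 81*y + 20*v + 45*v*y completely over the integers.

(5*v + 9)*(9*y + 4)

Group as (45*v*y + 20*v) + (81*y + 36) = 5*v*(9*y + 4) + 9*(9*y + 4).
Both groups share the factor (9*y + 4).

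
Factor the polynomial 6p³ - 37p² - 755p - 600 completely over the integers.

(6p + 5)(p + 8)(p - 15)

Trying the rational-root candidates, p = -5/6 is a root, so (6p + 5) is a factor; dividing leaves p² - 7p - 120.
The remaining quadratic factors as (p + 8)(p - 15).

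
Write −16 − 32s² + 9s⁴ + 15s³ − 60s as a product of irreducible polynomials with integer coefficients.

(3s + 1)(3s + 4)(s + 2)(s − 2)

Among the possible rational roots, s = −4/3 is a root, giving the factor (3s + 4) and quotient 3s³ + s² − 12s − 4.
Next, s = −2 is a root, so (s + 2) divides it; the quotient is 3s² − 5s − 2.
The remaining quadratic factors as (3s + 1)(s − 2).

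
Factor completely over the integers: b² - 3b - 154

Two integers with product -154 and sum -3 are 11 and -14.

(b + 11)(b - 14)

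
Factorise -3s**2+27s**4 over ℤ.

Pull out the common factor 3s**2; 9s**2-1 is a difference of squares.

3s**2(3s+1)(3s-1)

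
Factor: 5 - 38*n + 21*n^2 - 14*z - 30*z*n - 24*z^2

-(6*z - 3*n + 5)*(4*z + 7*n - 1)

Group: -6*z*(4*z + 7*n - 1) + (3*n - 5)*(4*z + 7*n - 1); both groups contain (4*z + 7*n - 1).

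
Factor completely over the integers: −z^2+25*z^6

Pull out the common factor z^2, leaving 25*z^4−1.
Recognize a difference of squares with the parts 5*z^2 and 1.

z^2*(5*z^2+1)*(5*z^2−1)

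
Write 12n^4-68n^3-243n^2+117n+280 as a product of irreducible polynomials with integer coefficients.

(2n+5)(6n-7)(n+1)(n-8)

Testing divisors of the constant over divisors of the leading coefficient, n = 8 is a root, giving the factor (n-8) and quotient 12n^3+28n^2-19n-35.
Next, n = -5/2 is a root, giving the factor (2n+5) and quotient 6n^2-n-7.
The remaining quadratic factors as (n+1)(6n-7).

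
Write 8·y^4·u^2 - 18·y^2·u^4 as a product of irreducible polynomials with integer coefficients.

2·u^2·y^2·(2·y - 3·u)·(2·y + 3·u)

Factor out 2·y^2·u^2, leaving 4·y^2 - 9·u^2, which is a difference of two squares.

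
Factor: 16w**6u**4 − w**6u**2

u**2w**6(4u + 1)(4u − 1)

Factor out w**6u**2 first: what remains is 16u**2 − 1.
Recognize a difference of squares with the parts 4u and 1.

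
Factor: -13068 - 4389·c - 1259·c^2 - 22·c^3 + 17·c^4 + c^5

(c + 11)·(c + 12)·(c - 9)·(c^2 + 3·c + 11)

Testing divisors of the constant over divisors of the leading coefficient, c = 9 is a root, so (c - 9) is a factor; dividing leaves c^4 + 26·c^3 + 212·c^2 + 649·c + 1452.
Continuing, c = -11 is a root, so (c + 11) is a factor; dividing leaves c^3 + 15·c^2 + 47·c + 132.
Continuing, c = -12 is a root, giving the factor (c + 12) and quotient c^2 + 3·c + 11.
The quadratic c^2 + 3·c + 11 has discriminant -35 < 0 and is irreducible over ℤ.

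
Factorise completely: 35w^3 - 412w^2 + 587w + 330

(5w - 11)(7w + 3)(w - 10)

By the rational root theorem, w = 10 is a root, so (w - 10) divides it; the quotient is 35w^2 - 62w - 33.
The remaining quadratic factors as (5w - 11)(7w + 3).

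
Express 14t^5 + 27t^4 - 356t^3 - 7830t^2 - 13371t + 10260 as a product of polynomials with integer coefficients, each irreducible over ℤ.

(2t + 5)(7t - 4)(t - 9)(t^2 + 9t + 57)

Testing divisors of the constant over divisors of the leading coefficient, t = 9 is a root, giving the factor (t - 9) and quotient 14t^4 + 153t^3 + 1021t^2 + 1359t - 1140.
Next, t = -5/2 is a root, giving the factor (2t + 5) and quotient 7t^3 + 59t^2 + 363t - 228.
Continuing, t = 4/7 is a root, so (7t - 4) is a factor; dividing leaves t^2 + 9t + 57.
The quadratic t^2 + 9t + 57 has discriminant -147 < 0 and is irreducible over ℤ.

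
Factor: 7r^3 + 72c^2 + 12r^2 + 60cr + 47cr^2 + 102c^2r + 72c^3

(12c + 7r + 12)(2c + r)(3c + r)

Group: 3c(24c^2 + 26cr + 24c + 7r^2 + 12r) + r(24c^2 + 26cr + 24c + 7r^2 + 12r); both groups contain (24c^2 + 26cr + 24c + 7r^2 + 12r), so (3c + r) is a factor with cofactor 24c^2 + 26cr + 24c + 7r^2 + 12r.
The cofactor groups again: 24c^2 + 26cr + 24c + 7r^2 + 12r = 12c(2c + r) + (7r + 12)(2c + r); both groups contain (2c + r), giving (12c + 7r + 12)(2c + r).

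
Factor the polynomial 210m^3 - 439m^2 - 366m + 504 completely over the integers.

By the rational root theorem, m = -7/6 is a root, so (6m + 7) divides it; the quotient is 35m^2 - 114m + 72.
The remaining quadratic factors as (7m - 6)(5m - 12).

(5m - 12)(6m + 7)(7m - 6)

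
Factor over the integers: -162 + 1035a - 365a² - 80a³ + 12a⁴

Testing divisors of the constant over divisors of the leading coefficient, a = 2 is a root, so (a - 2) divides it; the quotient is 12a³ - 56a² - 477a + 81.
Next, a = -9/2 is a root, so (2a + 9) is a factor; dividing leaves 6a² - 55a + 9.
The remaining quadratic factors as (a - 9)(6a - 1).

(2a + 9)(6a - 1)(a - 2)(a - 9)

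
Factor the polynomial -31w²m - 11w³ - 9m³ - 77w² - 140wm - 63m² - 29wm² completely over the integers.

-(11w + 9m)(w + m)(w + m + 7)

Group: w(-11w² - 20wm - 77w - 9m² - 63m) + m(-11w² - 20wm - 77w - 9m² - 63m); both groups contain (-11w² - 20wm - 77w - 9m² - 63m), so (w + m) is a factor with cofactor -11w² - 20wm - 77w - 9m² - 63m.
The cofactor groups again: -11w² - 20wm - 77w - 9m² - 63m = -w(11w + 9m) + (-m - 7)(11w + 9m); both groups contain (11w + 9m), giving -(w + m + 7)(11w + 9m).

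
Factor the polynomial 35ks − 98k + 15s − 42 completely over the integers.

(5s − 14)(7k + 3)

Group as (35ks − 98k) + (15s − 42) = 7k(5s − 14) + 3(5s − 14).
Both groups share the factor (5s − 14).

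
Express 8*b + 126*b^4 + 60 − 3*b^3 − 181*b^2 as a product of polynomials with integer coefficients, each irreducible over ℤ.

(3*b + 2)*(6*b − 5)*(7*b − 6)*(b + 1)

Among the possible rational roots, b = 6/7 is a root, so (7*b − 6) is a factor; dividing leaves 18*b^3 + 15*b^2 − 13*b − 10.
Continuing, b = 5/6 is a root, so (6*b − 5) is a factor; dividing leaves 3*b^2 + 5*b + 2.
The remaining quadratic factors as (3*b + 2)(b + 1).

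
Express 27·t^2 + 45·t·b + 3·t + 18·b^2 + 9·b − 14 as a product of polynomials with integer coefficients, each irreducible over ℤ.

Group: 9·t·(3·t + 3·b − 2) + (6·b + 7)·(3·t + 3·b − 2); both groups contain (3·t + 3·b − 2).

(3·t + 3·b − 2)·(9·t + 6·b + 7)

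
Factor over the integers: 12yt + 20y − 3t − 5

Group as (12yt + 20y) + (−3t − 5) = 4y(3t + 5) − (3t + 5).
Both groups share the factor (3t + 5).

(3t + 5)(4y − 1)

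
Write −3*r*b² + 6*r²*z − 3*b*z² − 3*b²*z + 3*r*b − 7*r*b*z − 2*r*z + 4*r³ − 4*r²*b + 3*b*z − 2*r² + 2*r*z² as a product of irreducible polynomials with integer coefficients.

Group: 2*r*(2*r² + r*b + 3*r*z − r + b*z + z² − z) − 3*b*(2*r² + r*b + 3*r*z − r + b*z + z² − z); both groups contain (2*r² + r*b + 3*r*z − r + b*z + z² − z), so (2*r − 3*b) is a factor with cofactor 2*r² + r*b + 3*r*z − r + b*z + z² − z.
The cofactor groups again: 2*r² + r*b + 3*r*z − r + b*z + z² − z = 2*r*(r + z) + (b + z − 1)*(r + z); both groups contain (r + z), giving (2*r + b + z − 1)*(r + z).

(2*r − 3*b)*(2*r + b + z − 1)*(r + z)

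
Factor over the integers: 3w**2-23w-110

Need a pair with product 3·(-110) = -330 and sum -23: that's -33 and 10.
Split the middle term: 3w**2-33w + 10w-110 = 3w(w-11) + 10(w-11).

(3w+10)(w-11)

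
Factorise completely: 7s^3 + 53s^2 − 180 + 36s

(7s − 10)(s + 3)(s + 6)

By the rational root theorem, s = 10/7 is a root, so (7s − 10) is a factor; dividing leaves s^2 + 9s + 18.
The remaining quadratic factors as (s + 3)(s + 6).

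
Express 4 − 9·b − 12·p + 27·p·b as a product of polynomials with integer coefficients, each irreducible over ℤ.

(3·p − 1)·(9·b − 4)

Group as (27·p·b − 12·p) + (−9·b + 4) = 3·p·(9·b − 4) − (9·b − 4).
Both groups share the factor (9·b − 4).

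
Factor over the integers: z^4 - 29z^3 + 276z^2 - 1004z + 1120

Among the possible rational roots, z = 5 is a root, giving the factor (z - 5) and quotient z^3 - 24z^2 + 156z - 224.
Continuing, z = 8 is a root, giving the factor (z - 8) and quotient z^2 - 16z + 28.
The remaining quadratic factors as (z - 2)(z - 14).

(z - 14)(z - 2)(z - 5)(z - 8)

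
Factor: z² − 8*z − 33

Two integers with product −33 and sum −8 are 3 and −11.

(z + 3)*(z − 11)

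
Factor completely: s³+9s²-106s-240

Testing divisors of the constant over divisors of the leading coefficient, s = -2 is a root, so (s+2) is a factor; dividing leaves s²+7s-120.
The remaining quadratic factors as (s+15)(s-8).

(s+15)(s+2)(s-8)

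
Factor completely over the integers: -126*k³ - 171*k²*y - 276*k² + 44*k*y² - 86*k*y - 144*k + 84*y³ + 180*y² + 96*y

Group: 6*k*(-21*k² - 4*k*y - 18*k + 12*y² + 12*y) + (7*y + 8)*(-21*k² - 4*k*y - 18*k + 12*y² + 12*y); both groups contain (-21*k² - 4*k*y - 18*k + 12*y² + 12*y), so (6*k + 7*y + 8) is a factor with cofactor -21*k² - 4*k*y - 18*k + 12*y² + 12*y.
The cofactor groups again: -21*k² - 4*k*y - 18*k + 12*y² + 12*y = -3*k*(7*k + 6*y + 6) + 2*y*(7*k + 6*y + 6); both groups contain (7*k + 6*y + 6), giving -(3*k - 2*y)*(7*k + 6*y + 6).

-(3*k - 2*y)*(6*k + 7*y + 8)*(7*k + 6*y + 6)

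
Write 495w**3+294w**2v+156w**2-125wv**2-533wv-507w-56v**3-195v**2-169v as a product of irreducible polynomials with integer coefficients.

(15w-7v-13)(11w+8v+13)(3w+v)

Group: 11w(45w**2-6wv-39w-7v**2-13v) + (8v+13)(45w**2-6wv-39w-7v**2-13v); both groups contain (45w**2-6wv-39w-7v**2-13v), so (11w+8v+13) is a factor with cofactor 45w**2-6wv-39w-7v**2-13v.
The cofactor groups again: 45w**2-6wv-39w-7v**2-13v = 3w(15w-7v-13) + v(15w-7v-13); both groups contain (15w-7v-13), giving (3w+v)(15w-7v-13).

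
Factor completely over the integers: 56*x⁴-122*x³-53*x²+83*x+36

Testing divisors of the constant over divisors of the leading coefficient, x = -1/2 is a root, so (2*x+1) is a factor; dividing leaves 28*x³-75*x²+11*x+36.
Continuing, x = 1 is a root, giving the factor (x-1) and quotient 28*x²-47*x-36.
The remaining quadratic factors as (4*x-9)(7*x+4).

(2*x+1)*(4*x-9)*(7*x+4)*(x-1)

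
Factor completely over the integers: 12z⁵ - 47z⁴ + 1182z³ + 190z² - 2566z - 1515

Testing divisors of the constant over divisors of the leading coefficient, z = 5/3 is a root, so (3z - 5) divides it; the quotient is 4z⁴ - 9z³ + 379z² + 695z + 303.
Continuing, z = -3/4 is a root, giving the factor (4z + 3) and quotient z³ - 3z² + 97z + 101.
Continuing, z = -1 is a root, so (z + 1) divides it; the quotient is z² - 4z + 101.
The quadratic z² - 4z + 101 has discriminant -388 < 0 and is irreducible over ℤ.

(3z - 5)(4z + 3)(z + 1)(z² - 4z + 101)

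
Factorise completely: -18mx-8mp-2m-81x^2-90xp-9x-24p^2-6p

-(2m+9x+6p)(9x+4p+1)

Group: -2m(9x+4p+1) + (-9x-6p)(9x+4p+1); both groups contain (9x+4p+1).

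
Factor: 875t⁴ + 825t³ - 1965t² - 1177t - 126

(5t + 2)(5t + 9)(5t - 7)(7t + 1)

Among the possible rational roots, t = -1/7 is a root, so (7t + 1) divides it; the quotient is 125t³ + 100t² - 295t - 126.
Next, t = -9/5 is a root, so (5t + 9) is a factor; dividing leaves 25t² - 25t - 14.
The remaining quadratic factors as (5t - 7)(5t + 2).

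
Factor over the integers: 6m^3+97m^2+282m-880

(6m-11)(m+10)(m+8)

Trying the rational-root candidates, m = -8 is a root, so (m+8) divides it; the quotient is 6m^2+49m-110.
The remaining quadratic factors as (6m-11)(m+10).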